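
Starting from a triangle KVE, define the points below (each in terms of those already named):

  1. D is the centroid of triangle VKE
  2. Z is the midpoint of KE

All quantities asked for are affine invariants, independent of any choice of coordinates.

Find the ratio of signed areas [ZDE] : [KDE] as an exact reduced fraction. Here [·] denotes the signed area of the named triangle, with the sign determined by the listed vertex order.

Assign K = (0, 0), V = (1, 0), E = (0, 1) — the answer is frame-independent, so this choice is without loss of generality.
1. D is the centroid of triangle VKE ⇒ D = (1/3, 1/3)
2. Z is the midpoint of KE ⇒ Z = (0, 1/2)
2·[ZDE] = 1/6, 2·[KDE] = 1/3
[ZDE]:[KDE] = 1/6:1/3 = 1/2

[ZDE]:[KDE] = 1/2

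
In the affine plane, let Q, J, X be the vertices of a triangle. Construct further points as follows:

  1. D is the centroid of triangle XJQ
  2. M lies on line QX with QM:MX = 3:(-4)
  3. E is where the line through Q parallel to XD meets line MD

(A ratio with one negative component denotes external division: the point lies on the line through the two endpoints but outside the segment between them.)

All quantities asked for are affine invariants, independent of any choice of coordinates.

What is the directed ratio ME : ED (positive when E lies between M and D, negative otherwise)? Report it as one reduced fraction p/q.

ME:ED = 3

Choose coordinates Q = (0, 0), J = (1, 0), X = (0, 1).
1. D is the centroid of triangle XJQ ⇒ D = (1/3, 1/3)
2. M lies on line QX with QM:MX = 3:(-4) ⇒ M = (0, -3)
3. E is where the line through Q parallel to XD meets line MD ⇒ E = (1/4, -1/2)
E = M + t·(D−M) with t = 3/4, so ME:ED = t:(1−t) = 3/4:1/4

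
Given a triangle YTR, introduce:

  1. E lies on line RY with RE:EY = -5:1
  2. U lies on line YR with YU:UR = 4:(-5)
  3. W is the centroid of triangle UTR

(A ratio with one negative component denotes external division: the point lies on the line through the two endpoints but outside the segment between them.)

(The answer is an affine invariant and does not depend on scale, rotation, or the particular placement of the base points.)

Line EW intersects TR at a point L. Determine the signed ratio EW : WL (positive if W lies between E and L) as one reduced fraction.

EW:WL = -1/4

Set Y = (0, 0), T = (1, 0), R = (0, 1); any affine frame gives the same invariant.
1. E lies on line RY with RE:EY = -5:1 ⇒ E = (0, -1/4)
2. U lies on line YR with YU:UR = 4:(-5) ⇒ U = (0, -4)
3. W is the centroid of triangle UTR ⇒ W = (1/3, -1)
line EW meets TR at L = (-1, 2)
W = E + t·(L−E) with t = -1/3, so EW:WL = -1/3:4/3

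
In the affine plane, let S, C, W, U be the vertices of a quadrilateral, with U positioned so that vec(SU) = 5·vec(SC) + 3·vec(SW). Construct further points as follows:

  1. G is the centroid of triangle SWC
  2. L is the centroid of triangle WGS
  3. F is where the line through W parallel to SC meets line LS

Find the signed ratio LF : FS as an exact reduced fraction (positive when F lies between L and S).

Assign S = (0, 0), C = (1, 0), W = (0, 1), U = (5, 3) — the answer is frame-independent, so this choice is without loss of generality.
1. G is the centroid of triangle SWC ⇒ G = (1/3, 1/3)
2. L is the centroid of triangle WGS ⇒ L = (1/9, 4/9)
3. F is where the line through W parallel to SC meets line LS ⇒ F = (1/4, 1)
F = L + t·(S−L) with t = -5/4, so LF:FS = t:(1−t) = -5/4:9/4

LF:FS = -5/9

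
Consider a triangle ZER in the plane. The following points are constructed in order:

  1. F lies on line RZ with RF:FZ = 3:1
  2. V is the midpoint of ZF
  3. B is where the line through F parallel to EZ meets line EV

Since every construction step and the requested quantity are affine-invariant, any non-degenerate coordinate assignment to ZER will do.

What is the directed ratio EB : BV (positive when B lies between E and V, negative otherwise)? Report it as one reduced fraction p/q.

Work in coordinates with Z = (0, 0), E = (1, 0), R = (0, 1).
1. F lies on line RZ with RF:FZ = 3:1 ⇒ F = (0, 1/4)
2. V is the midpoint of ZF ⇒ V = (0, 1/8)
3. B is where the line through F parallel to EZ meets line EV ⇒ B = (-1, 1/4)
B = E + t·(V−E) with t = 2, so EB:BV = t:(1−t) = 2:-1

EB:BV = -2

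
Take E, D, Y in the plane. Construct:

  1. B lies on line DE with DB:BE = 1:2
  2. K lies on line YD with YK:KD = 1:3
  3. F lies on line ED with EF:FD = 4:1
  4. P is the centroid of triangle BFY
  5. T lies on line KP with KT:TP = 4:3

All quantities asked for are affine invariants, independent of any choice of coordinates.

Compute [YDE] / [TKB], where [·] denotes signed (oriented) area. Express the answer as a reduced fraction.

Set E = (0, 0), D = (1, 0), Y = (0, 1); any affine frame gives the same invariant.
1. B lies on line DE with DB:BE = 1:2 ⇒ B = (2/3, 0)
2. K lies on line YD with YK:KD = 1:3 ⇒ K = (1/4, 3/4)
3. F lies on line ED with EF:FD = 4:1 ⇒ F = (4/5, 0)
4. P is the centroid of triangle BFY ⇒ P = (22/45, 1/3)
5. T lies on line KP with KT:TP = 4:3 ⇒ T = (487/1260, 43/84)
2·[YDE] = -1, 2·[TKB] = 1/315
[YDE]:[TKB] = -1:1/315 = -315

[YDE]:[TKB] = -315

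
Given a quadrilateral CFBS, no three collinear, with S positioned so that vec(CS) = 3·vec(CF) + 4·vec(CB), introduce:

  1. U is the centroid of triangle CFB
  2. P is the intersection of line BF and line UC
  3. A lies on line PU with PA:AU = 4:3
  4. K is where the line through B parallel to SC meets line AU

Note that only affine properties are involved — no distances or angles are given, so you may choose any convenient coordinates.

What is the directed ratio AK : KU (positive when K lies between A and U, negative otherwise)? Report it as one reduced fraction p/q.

AK:KU = -143/140

Assign C = (0, 0), F = (1, 0), B = (0, 1), S = (3, 4) — the answer is frame-independent, so this choice is without loss of generality.
1. U is the centroid of triangle CFB ⇒ U = (1/3, 1/3)
2. P is the intersection of line BF and line UC ⇒ P = (1/2, 1/2)
3. A lies on line PU with PA:AU = 4:3 ⇒ A = (17/42, 17/42)
4. K is where the line through B parallel to SC meets line AU ⇒ K = (-3, -3)
K = A + t·(U−A) with t = 143/3, so AK:KU = t:(1−t) = 143/3:-140/3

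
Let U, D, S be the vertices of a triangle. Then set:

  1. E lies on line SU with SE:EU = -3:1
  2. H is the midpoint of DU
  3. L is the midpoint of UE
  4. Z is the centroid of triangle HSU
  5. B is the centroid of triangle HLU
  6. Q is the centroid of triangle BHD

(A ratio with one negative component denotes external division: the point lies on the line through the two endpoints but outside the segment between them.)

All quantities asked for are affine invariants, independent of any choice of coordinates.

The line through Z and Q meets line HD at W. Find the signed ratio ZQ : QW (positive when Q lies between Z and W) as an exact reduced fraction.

Set U = (0, 0), D = (1, 0), S = (0, 1); any affine frame gives the same invariant.
1. E lies on line SU with SE:EU = -3:1 ⇒ E = (0, -1/2)
2. H is the midpoint of DU ⇒ H = (1/2, 0)
3. L is the midpoint of UE ⇒ L = (0, -1/4)
4. Z is the centroid of triangle HSU ⇒ Z = (1/6, 1/3)
5. B is the centroid of triangle HLU ⇒ B = (1/6, -1/12)
6. Q is the centroid of triangle BHD ⇒ Q = (5/9, -1/36)
line ZQ meets HD at W = (41/78, 0)
Q = Z + t·(W−Z) with t = 13/12, so ZQ:QW = 13/12:-1/12

ZQ:QW = -13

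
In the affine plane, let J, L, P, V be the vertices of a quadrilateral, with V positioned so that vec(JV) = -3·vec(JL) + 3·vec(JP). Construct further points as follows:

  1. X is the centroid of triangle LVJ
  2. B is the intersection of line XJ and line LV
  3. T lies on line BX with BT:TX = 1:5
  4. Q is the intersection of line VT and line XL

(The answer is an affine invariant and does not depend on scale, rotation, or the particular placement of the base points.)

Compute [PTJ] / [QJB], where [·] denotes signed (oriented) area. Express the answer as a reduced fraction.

[PTJ]:[QJB] = -119/135

Choose coordinates J = (0, 0), L = (1, 0), P = (0, 1), V = (-3, 3).
1. X is the centroid of triangle LVJ ⇒ X = (-2/3, 1)
2. B is the intersection of line XJ and line LV ⇒ B = (-1, 3/2)
3. T lies on line BX with BT:TX = 1:5 ⇒ T = (-17/18, 17/12)
4. Q is the intersection of line VT and line XL ⇒ Q = (11/21, 2/7)
2·[PTJ] = 17/18, 2·[QJB] = -15/14
[PTJ]:[QJB] = 17/18:-15/14 = -119/135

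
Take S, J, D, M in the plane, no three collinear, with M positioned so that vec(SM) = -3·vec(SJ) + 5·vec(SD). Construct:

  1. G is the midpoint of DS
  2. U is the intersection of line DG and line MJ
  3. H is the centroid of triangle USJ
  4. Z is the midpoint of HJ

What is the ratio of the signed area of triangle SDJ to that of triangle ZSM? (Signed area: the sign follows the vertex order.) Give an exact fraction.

Assign S = (0, 0), J = (1, 0), D = (0, 1), M = (-3, 5) — the answer is frame-independent, so this choice is without loss of generality.
1. G is the midpoint of DS ⇒ G = (0, 1/2)
2. U is the intersection of line DG and line MJ ⇒ U = (0, 5/4)
3. H is the centroid of triangle USJ ⇒ H = (1/3, 5/12)
4. Z is the midpoint of HJ ⇒ Z = (2/3, 5/24)
2·[SDJ] = -1, 2·[ZSM] = -95/24
[SDJ]:[ZSM] = -1:-95/24 = 24/95

[SDJ]:[ZSM] = 24/95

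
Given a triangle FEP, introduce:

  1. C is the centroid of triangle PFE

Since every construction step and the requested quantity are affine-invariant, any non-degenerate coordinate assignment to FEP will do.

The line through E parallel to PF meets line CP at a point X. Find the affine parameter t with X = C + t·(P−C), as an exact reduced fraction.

t = -2

Set F = (0, 0), E = (1, 0), P = (0, 1); any affine frame gives the same invariant.
1. C is the centroid of triangle PFE ⇒ C = (1/3, 1/3)
through E parallel to PF: direction (0, -1); meets CP at X = (1, -1)
X = C + t·(P−C) with t = -2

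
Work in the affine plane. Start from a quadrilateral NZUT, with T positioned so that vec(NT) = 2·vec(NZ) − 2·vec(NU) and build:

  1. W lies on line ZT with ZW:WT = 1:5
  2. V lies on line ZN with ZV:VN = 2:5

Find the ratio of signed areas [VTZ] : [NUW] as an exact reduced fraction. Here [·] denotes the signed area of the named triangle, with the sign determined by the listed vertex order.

[VTZ]:[NUW] = -24/49

Choose coordinates N = (0, 0), Z = (1, 0), U = (0, 1), T = (2, -2).
1. W lies on line ZT with ZW:WT = 1:5 ⇒ W = (7/6, -1/3)
2. V lies on line ZN with ZV:VN = 2:5 ⇒ V = (5/7, 0)
2·[VTZ] = 4/7, 2·[NUW] = -7/6
[VTZ]:[NUW] = 4/7:-7/6 = -24/49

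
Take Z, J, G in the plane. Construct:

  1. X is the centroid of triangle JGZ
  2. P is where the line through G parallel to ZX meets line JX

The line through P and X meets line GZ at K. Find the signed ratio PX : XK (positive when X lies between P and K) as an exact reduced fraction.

PX:XK = -2

Set Z = (0, 0), J = (1, 0), G = (0, 1); any affine frame gives the same invariant.
1. X is the centroid of triangle JGZ ⇒ X = (1/3, 1/3)
2. P is where the line through G parallel to ZX meets line JX ⇒ P = (-1/3, 2/3)
line PX meets GZ at K = (0, 1/2)
X = P + t·(K−P) with t = 2, so PX:XK = 2:-1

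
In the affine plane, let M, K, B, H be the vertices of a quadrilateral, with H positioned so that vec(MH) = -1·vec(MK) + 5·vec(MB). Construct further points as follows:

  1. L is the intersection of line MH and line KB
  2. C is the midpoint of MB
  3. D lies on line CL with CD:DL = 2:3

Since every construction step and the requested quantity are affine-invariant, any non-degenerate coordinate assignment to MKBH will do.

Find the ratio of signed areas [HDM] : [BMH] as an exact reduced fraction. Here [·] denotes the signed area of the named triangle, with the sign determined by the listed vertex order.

Choose coordinates M = (0, 0), K = (1, 0), B = (0, 1), H = (-1, 5).
1. L is the intersection of line MH and line KB ⇒ L = (-1/4, 5/4)
2. C is the midpoint of MB ⇒ C = (0, 1/2)
3. D lies on line CL with CD:DL = 2:3 ⇒ D = (-1/10, 4/5)
2·[HDM] = -3/10, 2·[BMH] = -1
[HDM]:[BMH] = -3/10:-1 = 3/10

[HDM]:[BMH] = 3/10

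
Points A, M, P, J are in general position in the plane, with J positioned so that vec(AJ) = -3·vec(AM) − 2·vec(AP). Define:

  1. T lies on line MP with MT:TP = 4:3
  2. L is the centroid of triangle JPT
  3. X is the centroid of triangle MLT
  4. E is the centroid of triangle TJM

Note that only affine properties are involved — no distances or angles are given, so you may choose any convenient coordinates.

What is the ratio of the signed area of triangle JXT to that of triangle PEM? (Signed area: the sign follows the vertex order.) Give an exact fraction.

[JXT]:[PEM] = 3/7

Set A = (0, 0), M = (1, 0), P = (0, 1), J = (-3, -2); any affine frame gives the same invariant.
1. T lies on line MP with MT:TP = 4:3 ⇒ T = (3/7, 4/7)
2. L is the centroid of triangle JPT ⇒ L = (-6/7, -1/7)
3. X is the centroid of triangle MLT ⇒ X = (4/21, 1/7)
4. E is the centroid of triangle TJM ⇒ E = (-11/21, -10/21)
2·[JXT] = 6/7, 2·[PEM] = 2
[JXT]:[PEM] = 6/7:2 = 3/7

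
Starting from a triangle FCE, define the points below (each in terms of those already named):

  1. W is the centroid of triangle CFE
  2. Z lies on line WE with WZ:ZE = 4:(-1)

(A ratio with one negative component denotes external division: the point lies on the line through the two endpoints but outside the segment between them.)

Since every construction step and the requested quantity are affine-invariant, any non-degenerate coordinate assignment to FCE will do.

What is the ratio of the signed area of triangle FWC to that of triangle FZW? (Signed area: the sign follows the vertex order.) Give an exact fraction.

Set F = (0, 0), C = (1, 0), E = (0, 1); any affine frame gives the same invariant.
1. W is the centroid of triangle CFE ⇒ W = (1/3, 1/3)
2. Z lies on line WE with WZ:ZE = 4:(-1) ⇒ Z = (-1/9, 11/9)
2·[FWC] = -1/3, 2·[FZW] = -4/9
[FWC]:[FZW] = -1/3:-4/9 = 3/4

[FWC]:[FZW] = 3/4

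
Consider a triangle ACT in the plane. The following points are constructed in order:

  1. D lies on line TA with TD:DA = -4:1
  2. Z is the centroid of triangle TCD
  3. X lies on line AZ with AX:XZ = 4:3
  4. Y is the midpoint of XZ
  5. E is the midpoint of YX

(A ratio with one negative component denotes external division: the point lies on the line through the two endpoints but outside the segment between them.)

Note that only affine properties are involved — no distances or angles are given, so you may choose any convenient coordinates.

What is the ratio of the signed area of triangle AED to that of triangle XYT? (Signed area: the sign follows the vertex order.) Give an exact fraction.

Assign A = (0, 0), C = (1, 0), T = (0, 1) — the answer is frame-independent, so this choice is without loss of generality.
1. D lies on line TA with TD:DA = -4:1 ⇒ D = (0, -1/3)
2. Z is the centroid of triangle TCD ⇒ Z = (1/3, 2/9)
3. X lies on line AZ with AX:XZ = 4:3 ⇒ X = (4/21, 8/63)
4. Y is the midpoint of XZ ⇒ Y = (11/42, 11/63)
5. E is the midpoint of YX ⇒ E = (19/84, 19/126)
2·[AED] = -19/252, 2·[XYT] = 1/14
[AED]:[XYT] = -19/252:1/14 = -19/18

[AED]:[XYT] = -19/18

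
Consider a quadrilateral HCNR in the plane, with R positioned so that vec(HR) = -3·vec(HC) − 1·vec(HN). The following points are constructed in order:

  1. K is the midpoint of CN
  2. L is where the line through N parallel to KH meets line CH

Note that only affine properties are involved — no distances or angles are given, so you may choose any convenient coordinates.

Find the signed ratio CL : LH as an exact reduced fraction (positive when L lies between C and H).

CL:LH = -2

Work in coordinates with H = (0, 0), C = (1, 0), N = (0, 1), R = (-3, -1).
1. K is the midpoint of CN ⇒ K = (1/2, 1/2)
2. L is where the line through N parallel to KH meets line CH ⇒ L = (-1, 0)
L = C + t·(H−C) with t = 2, so CL:LH = t:(1−t) = 2:-1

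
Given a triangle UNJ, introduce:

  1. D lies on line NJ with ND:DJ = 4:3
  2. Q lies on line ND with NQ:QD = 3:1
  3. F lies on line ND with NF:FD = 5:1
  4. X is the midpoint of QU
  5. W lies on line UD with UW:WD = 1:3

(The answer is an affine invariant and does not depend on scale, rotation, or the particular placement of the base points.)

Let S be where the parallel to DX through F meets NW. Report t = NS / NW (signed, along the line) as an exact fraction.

t = 40/57

Assign U = (0, 0), N = (1, 0), J = (0, 1) — the answer is frame-independent, so this choice is without loss of generality.
1. D lies on line NJ with ND:DJ = 4:3 ⇒ D = (3/7, 4/7)
2. Q lies on line ND with NQ:QD = 3:1 ⇒ Q = (4/7, 3/7)
3. F lies on line ND with NF:FD = 5:1 ⇒ F = (11/21, 10/21)
4. X is the midpoint of QU ⇒ X = (2/7, 3/14)
5. W lies on line UD with UW:WD = 1:3 ⇒ W = (3/28, 1/7)
through F parallel to DX: direction (-1/7, -5/14); meets NW at S = (149/399, 40/399)
S = N + t·(W−N) with t = 40/57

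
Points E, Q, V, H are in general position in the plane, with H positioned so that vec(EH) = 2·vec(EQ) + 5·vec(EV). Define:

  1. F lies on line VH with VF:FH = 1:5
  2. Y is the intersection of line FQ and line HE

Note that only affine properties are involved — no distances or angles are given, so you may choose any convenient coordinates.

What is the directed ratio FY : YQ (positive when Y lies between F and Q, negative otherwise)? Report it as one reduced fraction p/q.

FY:YQ = 1/3

Assign E = (0, 0), Q = (1, 0), V = (0, 1), H = (2, 5) — the answer is frame-independent, so this choice is without loss of generality.
1. F lies on line VH with VF:FH = 1:5 ⇒ F = (1/3, 5/3)
2. Y is the intersection of line FQ and line HE ⇒ Y = (1/2, 5/4)
Y = F + t·(Q−F) with t = 1/4, so FY:YQ = t:(1−t) = 1/4:3/4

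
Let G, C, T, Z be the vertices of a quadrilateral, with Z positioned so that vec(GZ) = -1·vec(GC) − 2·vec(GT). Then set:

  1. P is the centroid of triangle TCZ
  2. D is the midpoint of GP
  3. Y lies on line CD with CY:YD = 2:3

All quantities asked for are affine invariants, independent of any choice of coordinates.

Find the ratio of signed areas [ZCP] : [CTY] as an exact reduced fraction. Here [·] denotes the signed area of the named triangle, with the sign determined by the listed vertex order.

Set G = (0, 0), C = (1, 0), T = (0, 1), Z = (-1, -2); any affine frame gives the same invariant.
1. P is the centroid of triangle TCZ ⇒ P = (0, -1/3)
2. D is the midpoint of GP ⇒ D = (0, -1/6)
3. Y lies on line CD with CY:YD = 2:3 ⇒ Y = (3/5, -1/15)
2·[ZCP] = 4/3, 2·[CTY] = 7/15
[ZCP]:[CTY] = 4/3:7/15 = 20/7

[ZCP]:[CTY] = 20/7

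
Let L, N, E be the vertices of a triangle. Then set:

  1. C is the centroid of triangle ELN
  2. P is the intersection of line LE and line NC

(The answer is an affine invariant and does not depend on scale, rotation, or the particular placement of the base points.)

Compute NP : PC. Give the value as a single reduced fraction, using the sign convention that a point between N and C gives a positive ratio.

NP:PC = -3

Choose coordinates L = (0, 0), N = (1, 0), E = (0, 1).
1. C is the centroid of triangle ELN ⇒ C = (1/3, 1/3)
2. P is the intersection of line LE and line NC ⇒ P = (0, 1/2)
P = N + t·(C−N) with t = 3/2, so NP:PC = t:(1−t) = 3/2:-1/2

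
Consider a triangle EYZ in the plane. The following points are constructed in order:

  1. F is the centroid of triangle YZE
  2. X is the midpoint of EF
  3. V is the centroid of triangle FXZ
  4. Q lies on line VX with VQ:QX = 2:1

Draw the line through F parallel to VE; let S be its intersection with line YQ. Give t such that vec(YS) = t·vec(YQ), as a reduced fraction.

Work in coordinates with E = (0, 0), Y = (1, 0), Z = (0, 1).
1. F is the centroid of triangle YZE ⇒ F = (1/3, 1/3)
2. X is the midpoint of EF ⇒ X = (1/6, 1/6)
3. V is the centroid of triangle FXZ ⇒ V = (1/6, 1/2)
4. Q lies on line VX with VQ:QX = 2:1 ⇒ Q = (1/6, 5/18)
through F parallel to VE: direction (-1/6, -1/2); meets YQ at S = (3/10, 7/30)
S = Y + t·(Q−Y) with t = 21/25

t = 21/25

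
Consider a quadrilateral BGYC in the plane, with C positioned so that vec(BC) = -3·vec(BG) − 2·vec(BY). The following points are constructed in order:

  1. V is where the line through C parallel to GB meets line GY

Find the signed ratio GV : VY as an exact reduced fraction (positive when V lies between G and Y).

GV:VY = -2/3

Work in coordinates with B = (0, 0), G = (1, 0), Y = (0, 1), C = (-3, -2).
1. V is where the line through C parallel to GB meets line GY ⇒ V = (3, -2)
V = G + t·(Y−G) with t = -2, so GV:VY = t:(1−t) = -2:3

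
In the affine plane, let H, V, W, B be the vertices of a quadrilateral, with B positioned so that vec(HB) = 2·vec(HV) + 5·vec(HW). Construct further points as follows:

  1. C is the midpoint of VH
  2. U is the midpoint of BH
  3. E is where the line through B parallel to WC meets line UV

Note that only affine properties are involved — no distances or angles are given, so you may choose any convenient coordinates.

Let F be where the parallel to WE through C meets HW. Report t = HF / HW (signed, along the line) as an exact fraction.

t = -3

Choose coordinates H = (0, 0), V = (1, 0), W = (0, 1), B = (2, 5).
1. C is the midpoint of VH ⇒ C = (1/2, 0)
2. U is the midpoint of BH ⇒ U = (1, 5/2)
3. E is where the line through B parallel to WC meets line UV ⇒ E = (1, 7)
through C parallel to WE: direction (1, 6); meets HW at F = (0, -3)
F = H + t·(W−H) with t = -3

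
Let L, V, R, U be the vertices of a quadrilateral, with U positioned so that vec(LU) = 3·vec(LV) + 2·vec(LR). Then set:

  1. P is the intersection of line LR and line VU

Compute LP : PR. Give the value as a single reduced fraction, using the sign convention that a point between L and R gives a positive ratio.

Choose coordinates L = (0, 0), V = (1, 0), R = (0, 1), U = (3, 2).
1. P is the intersection of line LR and line VU ⇒ P = (0, -1)
P = L + t·(R−L) with t = -1, so LP:PR = t:(1−t) = -1:2

LP:PR = -1/2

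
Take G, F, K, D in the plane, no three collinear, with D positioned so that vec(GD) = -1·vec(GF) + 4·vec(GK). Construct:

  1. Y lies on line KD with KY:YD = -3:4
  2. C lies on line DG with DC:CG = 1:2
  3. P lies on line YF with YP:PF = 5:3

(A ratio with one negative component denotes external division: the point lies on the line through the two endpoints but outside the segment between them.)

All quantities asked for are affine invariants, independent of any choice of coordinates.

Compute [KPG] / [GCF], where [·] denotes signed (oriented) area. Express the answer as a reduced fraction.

[KPG]:[GCF] = 21/32

Assign G = (0, 0), F = (1, 0), K = (0, 1), D = (-1, 4) — the answer is frame-independent, so this choice is without loss of generality.
1. Y lies on line KD with KY:YD = -3:4 ⇒ Y = (3, -8)
2. C lies on line DG with DC:CG = 1:2 ⇒ C = (-2/3, 8/3)
3. P lies on line YF with YP:PF = 5:3 ⇒ P = (7/4, -3)
2·[KPG] = -7/4, 2·[GCF] = -8/3
[KPG]:[GCF] = -7/4:-8/3 = 21/32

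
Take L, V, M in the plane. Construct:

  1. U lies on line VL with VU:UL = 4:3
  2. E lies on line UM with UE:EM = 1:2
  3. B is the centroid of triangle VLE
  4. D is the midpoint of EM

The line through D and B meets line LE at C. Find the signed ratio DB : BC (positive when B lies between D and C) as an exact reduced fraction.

DB:BC = -16/7

Assign L = (0, 0), V = (1, 0), M = (0, 1) — the answer is frame-independent, so this choice is without loss of generality.
1. U lies on line VL with VU:UL = 4:3 ⇒ U = (3/7, 0)
2. E lies on line UM with UE:EM = 1:2 ⇒ E = (2/7, 1/3)
3. B is the centroid of triangle VLE ⇒ B = (3/7, 1/9)
4. D is the midpoint of EM ⇒ D = (1/7, 2/3)
line DB meets LE at C = (17/56, 17/48)
B = D + t·(C−D) with t = 16/9, so DB:BC = 16/9:-7/9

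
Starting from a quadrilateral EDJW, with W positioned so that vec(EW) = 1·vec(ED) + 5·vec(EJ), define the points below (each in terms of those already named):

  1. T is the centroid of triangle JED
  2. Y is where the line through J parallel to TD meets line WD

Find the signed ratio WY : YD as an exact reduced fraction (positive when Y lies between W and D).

Choose coordinates E = (0, 0), D = (1, 0), J = (0, 1), W = (1, 5).
1. T is the centroid of triangle JED ⇒ T = (1/3, 1/3)
2. Y is where the line through J parallel to TD meets line WD ⇒ Y = (1, 1/2)
Y = W + t·(D−W) with t = 9/10, so WY:YD = t:(1−t) = 9/10:1/10

WY:YD = 9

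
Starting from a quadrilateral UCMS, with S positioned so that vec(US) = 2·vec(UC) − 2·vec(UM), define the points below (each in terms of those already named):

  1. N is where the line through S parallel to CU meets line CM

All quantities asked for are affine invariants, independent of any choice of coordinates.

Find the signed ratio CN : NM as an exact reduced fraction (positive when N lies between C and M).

CN:NM = -2/3

Choose coordinates U = (0, 0), C = (1, 0), M = (0, 1), S = (2, -2).
1. N is where the line through S parallel to CU meets line CM ⇒ N = (3, -2)
N = C + t·(M−C) with t = -2, so CN:NM = t:(1−t) = -2:3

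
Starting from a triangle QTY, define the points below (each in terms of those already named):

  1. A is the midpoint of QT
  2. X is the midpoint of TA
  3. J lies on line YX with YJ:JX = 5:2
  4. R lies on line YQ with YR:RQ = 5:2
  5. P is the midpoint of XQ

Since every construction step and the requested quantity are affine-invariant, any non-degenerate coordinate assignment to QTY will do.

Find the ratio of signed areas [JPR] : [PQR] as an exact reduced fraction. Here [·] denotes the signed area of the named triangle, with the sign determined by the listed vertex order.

[JPR]:[PQR] = 10/7

Work in coordinates with Q = (0, 0), T = (1, 0), Y = (0, 1).
1. A is the midpoint of QT ⇒ A = (1/2, 0)
2. X is the midpoint of TA ⇒ X = (3/4, 0)
3. J lies on line YX with YJ:JX = 5:2 ⇒ J = (15/28, 2/7)
4. R lies on line YQ with YR:RQ = 5:2 ⇒ R = (0, 2/7)
5. P is the midpoint of XQ ⇒ P = (3/8, 0)
2·[JPR] = -15/98, 2·[PQR] = -3/28
[JPR]:[PQR] = -15/98:-3/28 = 10/7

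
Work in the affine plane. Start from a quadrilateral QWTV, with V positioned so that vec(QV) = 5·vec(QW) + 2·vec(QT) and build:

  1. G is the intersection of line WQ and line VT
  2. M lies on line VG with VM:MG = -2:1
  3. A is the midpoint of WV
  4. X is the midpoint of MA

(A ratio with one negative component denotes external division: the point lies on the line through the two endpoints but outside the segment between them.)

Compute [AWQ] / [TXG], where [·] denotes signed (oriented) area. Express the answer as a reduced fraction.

Choose coordinates Q = (0, 0), W = (1, 0), T = (0, 1), V = (5, 2).
1. G is the intersection of line WQ and line VT ⇒ G = (-5, 0)
2. M lies on line VG with VM:MG = -2:1 ⇒ M = (-15, -2)
3. A is the midpoint of WV ⇒ A = (3, 1)
4. X is the midpoint of MA ⇒ X = (-6, -1/2)
2·[AWQ] = -1, 2·[TXG] = -3/2
[AWQ]:[TXG] = -1:-3/2 = 2/3

[AWQ]:[TXG] = 2/3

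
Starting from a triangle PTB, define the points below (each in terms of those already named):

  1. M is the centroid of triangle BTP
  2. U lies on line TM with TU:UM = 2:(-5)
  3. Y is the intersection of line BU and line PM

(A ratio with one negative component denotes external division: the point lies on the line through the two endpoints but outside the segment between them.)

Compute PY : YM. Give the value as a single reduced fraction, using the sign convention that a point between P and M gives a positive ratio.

Set P = (0, 0), T = (1, 0), B = (0, 1); any affine frame gives the same invariant.
1. M is the centroid of triangle BTP ⇒ M = (1/3, 1/3)
2. U lies on line TM with TU:UM = 2:(-5) ⇒ U = (13/9, -2/9)
3. Y is the intersection of line BU and line PM ⇒ Y = (13/24, 13/24)
Y = P + t·(M−P) with t = 13/8, so PY:YM = t:(1−t) = 13/8:-5/8

PY:YM = -13/5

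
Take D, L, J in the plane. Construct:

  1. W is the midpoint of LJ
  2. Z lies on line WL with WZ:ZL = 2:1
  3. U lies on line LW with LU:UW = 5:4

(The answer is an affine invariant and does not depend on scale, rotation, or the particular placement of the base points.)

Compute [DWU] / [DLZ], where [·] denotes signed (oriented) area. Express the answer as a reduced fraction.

Assign D = (0, 0), L = (1, 0), J = (0, 1) — the answer is frame-independent, so this choice is without loss of generality.
1. W is the midpoint of LJ ⇒ W = (1/2, 1/2)
2. Z lies on line WL with WZ:ZL = 2:1 ⇒ Z = (5/6, 1/6)
3. U lies on line LW with LU:UW = 5:4 ⇒ U = (13/18, 5/18)
2·[DWU] = -2/9, 2·[DLZ] = 1/6
[DWU]:[DLZ] = -2/9:1/6 = -4/3

[DWU]:[DLZ] = -4/3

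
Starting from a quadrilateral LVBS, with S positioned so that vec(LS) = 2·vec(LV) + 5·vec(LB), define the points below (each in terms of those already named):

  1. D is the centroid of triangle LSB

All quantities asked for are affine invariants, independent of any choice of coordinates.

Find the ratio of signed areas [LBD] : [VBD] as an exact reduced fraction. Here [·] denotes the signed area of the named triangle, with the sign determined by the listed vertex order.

Set L = (0, 0), V = (1, 0), B = (0, 1), S = (2, 5); any affine frame gives the same invariant.
1. D is the centroid of triangle LSB ⇒ D = (2/3, 2)
2·[LBD] = -2/3, 2·[VBD] = -5/3
[LBD]:[VBD] = -2/3:-5/3 = 2/5

[LBD]:[VBD] = 2/5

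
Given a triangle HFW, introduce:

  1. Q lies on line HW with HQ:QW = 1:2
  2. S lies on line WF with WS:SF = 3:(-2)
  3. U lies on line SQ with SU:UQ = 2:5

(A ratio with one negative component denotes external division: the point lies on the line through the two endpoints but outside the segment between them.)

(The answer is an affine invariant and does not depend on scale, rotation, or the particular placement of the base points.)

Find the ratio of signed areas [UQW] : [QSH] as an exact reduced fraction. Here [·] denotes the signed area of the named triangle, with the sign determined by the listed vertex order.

Work in coordinates with H = (0, 0), F = (1, 0), W = (0, 1).
1. Q lies on line HW with HQ:QW = 1:2 ⇒ Q = (0, 1/3)
2. S lies on line WF with WS:SF = 3:(-2) ⇒ S = (3, -2)
3. U lies on line SQ with SU:UQ = 2:5 ⇒ U = (15/7, -4/3)
2·[UQW] = -10/7, 2·[QSH] = -1
[UQW]:[QSH] = -10/7:-1 = 10/7

[UQW]:[QSH] = 10/7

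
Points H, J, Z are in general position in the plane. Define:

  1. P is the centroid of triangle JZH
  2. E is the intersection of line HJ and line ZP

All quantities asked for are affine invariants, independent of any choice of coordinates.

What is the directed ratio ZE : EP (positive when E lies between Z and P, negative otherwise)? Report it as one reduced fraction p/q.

ZE:EP = -3

Assign H = (0, 0), J = (1, 0), Z = (0, 1) — the answer is frame-independent, so this choice is without loss of generality.
1. P is the centroid of triangle JZH ⇒ P = (1/3, 1/3)
2. E is the intersection of line HJ and line ZP ⇒ E = (1/2, 0)
E = Z + t·(P−Z) with t = 3/2, so ZE:EP = t:(1−t) = 3/2:-1/2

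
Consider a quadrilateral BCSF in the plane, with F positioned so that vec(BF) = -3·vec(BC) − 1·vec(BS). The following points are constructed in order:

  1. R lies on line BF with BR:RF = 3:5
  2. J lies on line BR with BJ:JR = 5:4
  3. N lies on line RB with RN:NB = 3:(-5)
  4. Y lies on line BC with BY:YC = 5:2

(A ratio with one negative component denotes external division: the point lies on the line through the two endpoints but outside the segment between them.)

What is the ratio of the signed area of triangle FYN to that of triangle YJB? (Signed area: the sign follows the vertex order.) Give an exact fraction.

Assign B = (0, 0), C = (1, 0), S = (0, 1), F = (-3, -1) — the answer is frame-independent, so this choice is without loss of generality.
1. R lies on line BF with BR:RF = 3:5 ⇒ R = (-9/8, -3/8)
2. J lies on line BR with BJ:JR = 5:4 ⇒ J = (-5/8, -5/24)
3. N lies on line RB with RN:NB = 3:(-5) ⇒ N = (-45/16, -15/16)
4. Y lies on line BC with BY:YC = 5:2 ⇒ Y = (5/7, 0)
2·[FYN] = 5/112, 2·[YJB] = -25/168
[FYN]:[YJB] = 5/112:-25/168 = -3/10

[FYN]:[YJB] = -3/10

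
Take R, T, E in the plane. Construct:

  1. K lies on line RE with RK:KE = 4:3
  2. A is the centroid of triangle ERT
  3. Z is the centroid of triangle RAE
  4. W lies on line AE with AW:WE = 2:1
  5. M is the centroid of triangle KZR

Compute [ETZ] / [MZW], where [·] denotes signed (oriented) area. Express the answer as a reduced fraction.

Set R = (0, 0), T = (1, 0), E = (0, 1); any affine frame gives the same invariant.
1. K lies on line RE with RK:KE = 4:3 ⇒ K = (0, 4/7)
2. A is the centroid of triangle ERT ⇒ A = (1/3, 1/3)
3. Z is the centroid of triangle RAE ⇒ Z = (1/9, 4/9)
4. W lies on line AE with AW:WE = 2:1 ⇒ W = (1/9, 7/9)
5. M is the centroid of triangle KZR ⇒ M = (1/27, 64/189)
2·[ETZ] = -4/9, 2·[MZW] = 2/81
[ETZ]:[MZW] = -4/9:2/81 = -18

[ETZ]:[MZW] = -18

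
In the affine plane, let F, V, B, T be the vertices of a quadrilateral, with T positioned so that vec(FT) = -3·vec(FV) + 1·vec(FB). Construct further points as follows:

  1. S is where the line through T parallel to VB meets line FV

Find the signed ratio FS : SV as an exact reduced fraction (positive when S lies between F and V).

Assign F = (0, 0), V = (1, 0), B = (0, 1), T = (-3, 1) — the answer is frame-independent, so this choice is without loss of generality.
1. S is where the line through T parallel to VB meets line FV ⇒ S = (-2, 0)
S = F + t·(V−F) with t = -2, so FS:SV = t:(1−t) = -2:3

FS:SV = -2/3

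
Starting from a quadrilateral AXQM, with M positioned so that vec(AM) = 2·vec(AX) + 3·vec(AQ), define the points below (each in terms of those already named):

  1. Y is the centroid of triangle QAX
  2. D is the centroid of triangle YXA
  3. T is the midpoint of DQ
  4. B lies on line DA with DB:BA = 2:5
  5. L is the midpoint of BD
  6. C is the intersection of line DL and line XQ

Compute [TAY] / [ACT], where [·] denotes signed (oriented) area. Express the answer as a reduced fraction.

[TAY]:[ACT] = 5/18

Work in coordinates with A = (0, 0), X = (1, 0), Q = (0, 1), M = (2, 3).
1. Y is the centroid of triangle QAX ⇒ Y = (1/3, 1/3)
2. D is the centroid of triangle YXA ⇒ D = (4/9, 1/9)
3. T is the midpoint of DQ ⇒ T = (2/9, 5/9)
4. B lies on line DA with DB:BA = 2:5 ⇒ B = (20/63, 5/63)
5. L is the midpoint of BD ⇒ L = (8/21, 2/21)
6. C is the intersection of line DL and line XQ ⇒ C = (4/5, 1/5)
2·[TAY] = 1/9, 2·[ACT] = 2/5
[TAY]:[ACT] = 1/9:2/5 = 5/18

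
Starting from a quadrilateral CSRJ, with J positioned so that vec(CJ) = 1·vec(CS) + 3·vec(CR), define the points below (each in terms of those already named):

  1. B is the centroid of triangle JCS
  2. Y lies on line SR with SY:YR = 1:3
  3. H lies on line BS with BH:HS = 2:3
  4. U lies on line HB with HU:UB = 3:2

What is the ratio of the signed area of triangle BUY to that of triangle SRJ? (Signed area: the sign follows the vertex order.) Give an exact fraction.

Work in coordinates with C = (0, 0), S = (1, 0), R = (0, 1), J = (1, 3).
1. B is the centroid of triangle JCS ⇒ B = (2/3, 1)
2. Y lies on line SR with SY:YR = 1:3 ⇒ Y = (3/4, 1/4)
3. H lies on line BS with BH:HS = 2:3 ⇒ H = (4/5, 3/5)
4. U lies on line HB with HU:UB = 3:2 ⇒ U = (18/25, 21/25)
2·[BUY] = -2/75, 2·[SRJ] = -3
[BUY]:[SRJ] = -2/75:-3 = 2/225

[BUY]:[SRJ] = 2/225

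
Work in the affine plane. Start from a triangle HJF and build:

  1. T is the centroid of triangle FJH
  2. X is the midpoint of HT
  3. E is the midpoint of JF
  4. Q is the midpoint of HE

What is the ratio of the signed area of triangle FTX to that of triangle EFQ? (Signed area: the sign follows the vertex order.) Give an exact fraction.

[FTX]:[EFQ] = -2/3

Choose coordinates H = (0, 0), J = (1, 0), F = (0, 1).
1. T is the centroid of triangle FJH ⇒ T = (1/3, 1/3)
2. X is the midpoint of HT ⇒ X = (1/6, 1/6)
3. E is the midpoint of JF ⇒ E = (1/2, 1/2)
4. Q is the midpoint of HE ⇒ Q = (1/4, 1/4)
2·[FTX] = -1/6, 2·[EFQ] = 1/4
[FTX]:[EFQ] = -1/6:1/4 = -2/3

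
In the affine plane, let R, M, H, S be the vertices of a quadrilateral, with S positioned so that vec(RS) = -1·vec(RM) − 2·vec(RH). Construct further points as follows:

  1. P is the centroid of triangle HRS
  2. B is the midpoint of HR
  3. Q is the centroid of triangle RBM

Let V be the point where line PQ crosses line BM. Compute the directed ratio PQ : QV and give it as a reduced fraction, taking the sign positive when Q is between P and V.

Set R = (0, 0), M = (1, 0), H = (0, 1), S = (-1, -2); any affine frame gives the same invariant.
1. P is the centroid of triangle HRS ⇒ P = (-1/3, -1/3)
2. B is the midpoint of HR ⇒ B = (0, 1/2)
3. Q is the centroid of triangle RBM ⇒ Q = (1/3, 1/6)
line PQ meets BM at V = (7/15, 4/15)
Q = P + t·(V−P) with t = 5/6, so PQ:QV = 5/6:1/6

PQ:QV = 5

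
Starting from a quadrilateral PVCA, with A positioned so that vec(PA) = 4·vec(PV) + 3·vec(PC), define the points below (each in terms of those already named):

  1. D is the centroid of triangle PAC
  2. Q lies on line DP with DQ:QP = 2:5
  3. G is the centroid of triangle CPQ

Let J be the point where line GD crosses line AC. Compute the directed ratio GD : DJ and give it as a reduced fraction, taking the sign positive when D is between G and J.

GD:DJ = 11/21

Set P = (0, 0), V = (1, 0), C = (0, 1), A = (4, 3); any affine frame gives the same invariant.
1. D is the centroid of triangle PAC ⇒ D = (4/3, 4/3)
2. Q lies on line DP with DQ:QP = 2:5 ⇒ Q = (20/21, 20/21)
3. G is the centroid of triangle CPQ ⇒ G = (20/63, 41/63)
line GD meets AC at J = (36/11, 29/11)
D = G + t·(J−G) with t = 11/32, so GD:DJ = 11/32:21/32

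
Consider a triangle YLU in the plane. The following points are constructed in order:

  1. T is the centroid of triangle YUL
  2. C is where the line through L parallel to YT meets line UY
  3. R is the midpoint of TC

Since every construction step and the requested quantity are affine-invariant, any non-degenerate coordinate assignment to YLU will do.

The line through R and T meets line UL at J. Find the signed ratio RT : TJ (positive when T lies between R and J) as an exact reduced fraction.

RT:TJ = 5/2

Assign Y = (0, 0), L = (1, 0), U = (0, 1) — the answer is frame-independent, so this choice is without loss of generality.
1. T is the centroid of triangle YUL ⇒ T = (1/3, 1/3)
2. C is where the line through L parallel to YT meets line UY ⇒ C = (0, -1)
3. R is the midpoint of TC ⇒ R = (1/6, -1/3)
line RT meets UL at J = (2/5, 3/5)
T = R + t·(J−R) with t = 5/7, so RT:TJ = 5/7:2/7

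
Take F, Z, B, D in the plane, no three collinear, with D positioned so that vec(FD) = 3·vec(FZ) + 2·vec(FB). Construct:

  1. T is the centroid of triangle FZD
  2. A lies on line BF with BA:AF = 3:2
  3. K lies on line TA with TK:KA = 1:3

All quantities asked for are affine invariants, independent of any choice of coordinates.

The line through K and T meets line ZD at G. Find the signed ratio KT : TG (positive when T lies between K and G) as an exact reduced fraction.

Work in coordinates with F = (0, 0), Z = (1, 0), B = (0, 1), D = (3, 2).
1. T is the centroid of triangle FZD ⇒ T = (4/3, 2/3)
2. A lies on line BF with BA:AF = 3:2 ⇒ A = (0, 2/5)
3. K lies on line TA with TK:KA = 1:3 ⇒ K = (1, 3/5)
line KT meets ZD at G = (7/4, 3/4)
T = K + t·(G−K) with t = 4/9, so KT:TG = 4/9:5/9

KT:TG = 4/5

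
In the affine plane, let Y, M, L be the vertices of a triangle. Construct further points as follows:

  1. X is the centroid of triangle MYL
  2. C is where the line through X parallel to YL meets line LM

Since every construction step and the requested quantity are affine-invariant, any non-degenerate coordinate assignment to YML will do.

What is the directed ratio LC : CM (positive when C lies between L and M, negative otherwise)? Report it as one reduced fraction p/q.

Set Y = (0, 0), M = (1, 0), L = (0, 1); any affine frame gives the same invariant.
1. X is the centroid of triangle MYL ⇒ X = (1/3, 1/3)
2. C is where the line through X parallel to YL meets line LM ⇒ C = (1/3, 2/3)
C = L + t·(M−L) with t = 1/3, so LC:CM = t:(1−t) = 1/3:2/3

LC:CM = 1/2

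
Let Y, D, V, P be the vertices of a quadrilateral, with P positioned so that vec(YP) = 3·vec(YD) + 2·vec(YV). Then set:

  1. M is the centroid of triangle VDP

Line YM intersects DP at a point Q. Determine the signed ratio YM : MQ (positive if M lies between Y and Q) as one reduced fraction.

YM:MQ = 1/2

Work in coordinates with Y = (0, 0), D = (1, 0), V = (0, 1), P = (3, 2).
1. M is the centroid of triangle VDP ⇒ M = (4/3, 1)
line YM meets DP at Q = (4, 3)
M = Y + t·(Q−Y) with t = 1/3, so YM:MQ = 1/3:2/3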